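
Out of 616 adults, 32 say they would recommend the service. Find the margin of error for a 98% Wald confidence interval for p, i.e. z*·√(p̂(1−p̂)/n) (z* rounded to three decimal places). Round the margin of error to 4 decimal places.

The sample proportion is 32/616 = 0.05195.
SE(p̂) = √(0.05195·0.94805/616) = 0.008941.
For 98% confidence, z* = 2.326.
So ME = 0.0208.

ME = 0.0208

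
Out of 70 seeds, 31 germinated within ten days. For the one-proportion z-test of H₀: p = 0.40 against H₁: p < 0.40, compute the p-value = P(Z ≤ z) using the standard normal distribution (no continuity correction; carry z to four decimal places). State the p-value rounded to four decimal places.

With x = 31 successes in n = 70, p̂ = 0.44286.
Under H₀, SE = √(p₀(1−p₀)/n) = √(0.40·0.60/70) = √0.003428571 = 0.058554.
Test statistic (full precision, shown to 4 dp): z = (31/70 − 0.40)/SE₀ ≈ 0.7319.
p-value = P(Z ≤ z) with z = 0.7319 → 0.7679.

p-value = 0.7679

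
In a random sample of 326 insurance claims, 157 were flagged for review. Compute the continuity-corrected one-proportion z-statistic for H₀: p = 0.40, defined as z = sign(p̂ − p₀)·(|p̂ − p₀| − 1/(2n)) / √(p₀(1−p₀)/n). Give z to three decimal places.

z = 2.951

Sample proportion p̂ = 157/326 = 0.48160. p̂ − p₀ = 0.081595.
Continuity correction 1/(2n) = 1/652 = 0.001534.
Corrected numerator: |0.081595| − 0.001534 = 0.080061.
SE₀ = √(0.40·0.60/326) = 0.027133.
z = (+)0.080061/0.027133 = 2.951.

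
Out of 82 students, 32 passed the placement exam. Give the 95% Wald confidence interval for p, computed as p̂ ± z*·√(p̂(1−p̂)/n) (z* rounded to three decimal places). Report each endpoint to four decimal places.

p̂ = 32/82 = 0.39024.
Standard error of p̂: √(0.237954/82) = √0.002901873 = 0.053869.
z* = 1.960 at the 95% level.
Margin of error: 1.960 × 0.053869 = 0.10558.
Interval: 0.39024 ± 0.10558 → (0.2847, 0.4958).

(0.2847, 0.4958)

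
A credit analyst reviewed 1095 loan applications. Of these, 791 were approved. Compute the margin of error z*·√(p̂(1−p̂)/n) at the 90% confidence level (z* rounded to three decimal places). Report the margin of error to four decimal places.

With x = 791 successes in n = 1095, p̂ = 0.72237.
SE(p̂) = √(0.72237·0.27763/1095) = 0.013533.
For 90% confidence, z* = 1.645.
ME = 1.645·0.013533 = 0.0223.

ME = 0.0223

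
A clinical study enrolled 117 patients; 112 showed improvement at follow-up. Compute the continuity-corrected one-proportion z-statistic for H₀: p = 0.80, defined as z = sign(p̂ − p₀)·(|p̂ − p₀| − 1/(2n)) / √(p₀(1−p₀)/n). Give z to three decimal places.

The sample proportion is 112/117 = 0.95726. p̂ − p₀ = 0.157265.
Continuity correction 1/(2n) = 1/234 = 0.004274.
Corrected numerator: |0.157265| − 0.004274 = 0.152991.
SE₀ = √(0.80·0.20/117) = 0.036980.
z = +0.152991/0.036980 = 4.137.

z = 4.137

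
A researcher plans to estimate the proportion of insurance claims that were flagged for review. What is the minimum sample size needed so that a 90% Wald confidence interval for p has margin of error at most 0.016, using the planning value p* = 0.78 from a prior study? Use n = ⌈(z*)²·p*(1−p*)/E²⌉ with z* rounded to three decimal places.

The 90% critical value is z* = 1.645.
p*(1−p*) = 0.1716.
Required n before rounding: 2.706025 × 0.1716 / 0.016² = 1813.882.
⌈1813.882⌉ = 1814.

n = 1814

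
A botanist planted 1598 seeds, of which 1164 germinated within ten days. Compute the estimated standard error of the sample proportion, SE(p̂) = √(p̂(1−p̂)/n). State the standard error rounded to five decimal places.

SE = 0.01113

The sample proportion is 1164/1598 = 0.72841.
p̂(1−p̂) = 0.72841·0.27159 = 0.197829.
SE = √(0.197829/1598) = √0.000123798 = 0.01113.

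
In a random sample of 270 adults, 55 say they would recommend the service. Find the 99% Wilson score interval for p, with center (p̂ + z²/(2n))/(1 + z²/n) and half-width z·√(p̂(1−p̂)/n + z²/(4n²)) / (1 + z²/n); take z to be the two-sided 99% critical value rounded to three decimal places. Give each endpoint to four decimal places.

Here p̂ = 55/270 = 0.20370 and z = 2.576 (z² = 6.635776).
1 + z²/n = 1.024577.
Adjusted center: (0.20370 + z²/(2n))/1.024577 = 0.21081.
Radicand: p̂(1−p̂)/n + z²/(4n²) = 0.000600772 + 0.000022756 = 0.000623528.
Half-width = z·√(radicand)/denom = 2.576·0.024971/1.024577 = 0.06278.
Interval: 0.21081 ± 0.06278 → (0.1480, 0.2736).

(0.1480, 0.2736)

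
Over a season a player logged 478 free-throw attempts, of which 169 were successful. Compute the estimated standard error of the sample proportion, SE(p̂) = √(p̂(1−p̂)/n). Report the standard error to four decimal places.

SE = 0.0219

With x = 169 successes in n = 478, p̂ = 0.35356.
p̂(1−p̂) = 0.228555.
SE = √(0.228555/478) = 0.0219.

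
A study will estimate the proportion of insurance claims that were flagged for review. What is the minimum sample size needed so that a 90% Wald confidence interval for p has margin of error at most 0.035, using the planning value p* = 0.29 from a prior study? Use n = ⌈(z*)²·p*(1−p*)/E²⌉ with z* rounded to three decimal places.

The 90% critical value is z* = 1.645.
p*(1−p*) = 0.29·0.71 = 0.2059.
(z*)²·p*(1−p*)/E² = 2.706025·0.2059/0.001225 = 454.833.
Rounding up, n = 455.

n = 455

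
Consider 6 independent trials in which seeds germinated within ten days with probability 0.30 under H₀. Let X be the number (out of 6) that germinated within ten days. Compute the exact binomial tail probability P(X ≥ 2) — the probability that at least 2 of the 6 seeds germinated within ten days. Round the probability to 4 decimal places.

P = 0.5798

X is binomial with n = 6 and p = 0.30.
P(X ≥ 2) = Σ_{j=2}^{6} C(6,j)·0.30^j·0.70^{6−j}.
= 0.324135 + 0.185220 + 0.059535 + 0.010206 + 0.000729 = 0.5798.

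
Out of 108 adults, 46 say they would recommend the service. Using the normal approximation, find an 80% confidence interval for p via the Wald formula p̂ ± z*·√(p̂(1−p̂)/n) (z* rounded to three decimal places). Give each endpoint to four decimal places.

p̂ = 46/108 = 0.42593.
Standard error of p̂: √(0.244513/108) = √0.002264010 = 0.047582.
z* = 1.282 at the 80% level.
Margin of error: 1.282 × 0.047582 = 0.06100.
So the interval runs from 0.3649 to 0.4869.

(0.3649, 0.4869)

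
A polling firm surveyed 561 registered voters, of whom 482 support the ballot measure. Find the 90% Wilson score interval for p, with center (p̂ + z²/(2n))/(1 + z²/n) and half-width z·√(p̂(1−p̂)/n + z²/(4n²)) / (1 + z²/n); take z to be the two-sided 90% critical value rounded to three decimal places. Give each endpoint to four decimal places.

(0.8333, 0.8816)

p̂ = 482/561 = 0.85918; z = 1.645, so z² = 2.706025.
1 + z²/n = 1.004824.
Adjusted center: (0.85918 + z²/(2n))/1.004824 = 0.85746.
Radicand: p̂(1−p̂)/n + z²/(4n²) = 0.000215668 + 0.000002150 = 0.000217818.
Half-width = z·√(radicand)/denom = 1.645·0.014759/1.004824 = 0.02416.
CI: 0.85746 ± 0.02416 = (0.8333, 0.8816).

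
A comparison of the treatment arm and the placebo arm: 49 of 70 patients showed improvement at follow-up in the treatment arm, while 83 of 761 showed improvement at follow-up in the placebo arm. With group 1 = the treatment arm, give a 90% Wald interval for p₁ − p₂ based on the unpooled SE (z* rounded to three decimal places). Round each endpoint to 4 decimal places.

p̂₁ = 0.70000, p̂₂ = 0.10907, so the observed difference is 0.59093.
SE = √(0.003000000 + 0.000127689) = √0.003127689 = 0.055926.
For 90% confidence, z* = 1.645. Margin = 1.645·0.055926 = 0.09200.
Interval: 0.59093 ± 0.09200 → (0.4989, 0.6829).

(0.4989, 0.6829)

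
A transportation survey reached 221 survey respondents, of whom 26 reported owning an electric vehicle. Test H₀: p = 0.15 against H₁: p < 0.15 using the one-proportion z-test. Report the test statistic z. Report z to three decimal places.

z = -1.347

Sample proportion p̂ = 26/221 = 0.11765.
SE₀ = √(0.15·0.85/221) = 0.024019.
z = (p̂ − p₀)/SE = (0.11765 − 0.15)/0.024019 = -1.347.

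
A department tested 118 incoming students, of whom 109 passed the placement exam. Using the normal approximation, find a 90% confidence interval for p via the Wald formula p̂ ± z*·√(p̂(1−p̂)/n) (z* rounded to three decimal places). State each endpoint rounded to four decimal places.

(0.8835, 0.9639)

With x = 109 successes in n = 118, p̂ = 0.92373.
SE(p̂) = √(0.92373·0.07627/118) = 0.024435.
For 90% confidence, z* = 1.645.
Margin of error: 1.645 × 0.024435 = 0.04020.
So the interval runs from 0.8835 to 0.9639.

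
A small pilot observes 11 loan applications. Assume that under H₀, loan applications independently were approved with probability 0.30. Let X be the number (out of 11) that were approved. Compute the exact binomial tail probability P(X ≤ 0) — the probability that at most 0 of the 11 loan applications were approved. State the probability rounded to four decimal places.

X is binomial with n = 11 and p = 0.30.
P(X ≤ 0) = C(11,0)·0.30^0·0.70^11.
= 0.019773 = 0.0198.

P = 0.0198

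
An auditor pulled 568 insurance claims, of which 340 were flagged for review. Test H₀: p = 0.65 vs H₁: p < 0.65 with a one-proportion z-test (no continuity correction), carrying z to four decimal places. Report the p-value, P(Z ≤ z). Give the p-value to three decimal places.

Sample proportion p̂ = 340/568 = 0.59859.
Null standard error: √(0.65·0.35/568) = √0.000400528 = 0.020013.
Test statistic (full precision, shown to 4 dp): z = (340/568 − 0.65)/SE₀ ≈ -2.5687.
p-value = P(Z ≤ z) with z = -2.5687 → 0.005.

p-value = 0.005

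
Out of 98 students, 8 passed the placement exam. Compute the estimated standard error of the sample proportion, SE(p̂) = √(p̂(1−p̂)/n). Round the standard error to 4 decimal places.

Sample proportion p̂ = 8/98 = 0.08163.
p̂(1−p̂) = 0.074967.
Dividing by n and taking the root: √0.000764969 = 0.0277.

SE = 0.0277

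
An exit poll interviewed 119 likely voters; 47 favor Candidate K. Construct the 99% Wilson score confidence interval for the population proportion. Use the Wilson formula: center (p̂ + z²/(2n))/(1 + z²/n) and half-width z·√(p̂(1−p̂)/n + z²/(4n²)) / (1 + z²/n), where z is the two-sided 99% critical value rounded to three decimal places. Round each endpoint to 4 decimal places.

Here p̂ = 47/119 = 0.39496 and z = 2.576 (z² = 6.635776).
1 + z²/n = 1.055763.
Center = (0.39496 + 0.027881)/1.055763 = 0.40051.
Radicand: p̂(1−p̂)/n + z²/(4n²) = 0.002008119 + 0.000117149 = 0.002125268.
Half-width = 2.576·√0.002125268/1.055763 = 0.11248.
Interval: 0.40051 ± 0.11248 → (0.2880, 0.5130).

(0.2880, 0.5130)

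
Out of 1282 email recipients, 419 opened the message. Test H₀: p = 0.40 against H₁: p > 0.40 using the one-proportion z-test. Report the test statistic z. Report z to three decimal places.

z = -5.348

With x = 419 successes in n = 1282, p̂ = 0.32683.
Null standard error: √(0.40·0.60/1282) = √0.000187207 = 0.013682.
Test statistic: z = -0.07317/0.013682 = -5.348.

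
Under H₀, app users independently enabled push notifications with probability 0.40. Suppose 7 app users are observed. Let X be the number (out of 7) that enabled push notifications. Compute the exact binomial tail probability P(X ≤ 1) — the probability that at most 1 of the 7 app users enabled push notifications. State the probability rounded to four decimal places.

P = 0.1586

X ~ Binomial(n=7, p=0.40).
P(X ≤ 1) = C(7,0)·0.40^0·0.60^7 + C(7,1)·0.40^1·0.60^6.
= 0.027994 + 0.130637 = 0.1586.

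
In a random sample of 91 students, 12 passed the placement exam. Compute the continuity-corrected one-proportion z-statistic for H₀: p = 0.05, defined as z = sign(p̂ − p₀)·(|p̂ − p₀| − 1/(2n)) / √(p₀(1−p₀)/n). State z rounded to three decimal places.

z = 3.343

p̂ = 12/91 = 0.13187. p̂ − p₀ = 0.081868.
Continuity correction 1/(2n) = 1/182 = 0.005495.
Corrected numerator: |0.081868| − 0.005495 = 0.076373.
Null standard error: √(0.05·0.95/91) = √0.000521978 = 0.022847.
z = +0.076373/0.022847 = 3.343.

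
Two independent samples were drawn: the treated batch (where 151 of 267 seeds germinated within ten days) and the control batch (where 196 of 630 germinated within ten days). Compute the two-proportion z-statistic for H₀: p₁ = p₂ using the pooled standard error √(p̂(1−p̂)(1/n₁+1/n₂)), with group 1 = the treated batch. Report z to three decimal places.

p̂₁ = 151/267 = 0.56554, p̂₂ = 196/630 = 0.31111.
Pooling: p̂ = 347/897 = 0.38685.
Pooled SE = √[0.2371960·0.00533262] ≈ 0.035565.
z = (p̂₁ − p̂₂)/SE = (0.56554 − 0.31111)/0.035565 = 0.25443/0.035565 = 7.154.

z = 7.154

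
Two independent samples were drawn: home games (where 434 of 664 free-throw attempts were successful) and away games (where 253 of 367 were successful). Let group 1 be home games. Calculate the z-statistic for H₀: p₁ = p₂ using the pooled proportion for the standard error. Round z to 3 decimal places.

z = -1.166

Sample proportions: p̂₁ = 434/664 = 0.65361 and p̂₂ = 253/367 = 0.68937.
Pooled p̂ = (434+253)/(664+367) = 687/1031 = 0.66634.
SE = √[p̂(1−p̂)(1/n₁+1/n₂)] = √[0.66634·0.33366·(1/664+1/367)] ≈ 0.030670.
z = -0.03576/0.030670 = -1.166.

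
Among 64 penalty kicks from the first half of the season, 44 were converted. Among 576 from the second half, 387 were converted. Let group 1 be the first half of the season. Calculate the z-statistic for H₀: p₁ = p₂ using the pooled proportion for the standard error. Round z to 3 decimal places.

z = 0.253

Sample proportions: p̂₁ = 44/64 = 0.68750 and p̂₂ = 387/576 = 0.67188.
Pooled p̂ = (44+387)/(64+576) = 431/640 = 0.67344.
Pooled SE = √[0.2199194·0.01736111] ≈ 0.061790.
z = 0.01562/0.061790 = 0.253.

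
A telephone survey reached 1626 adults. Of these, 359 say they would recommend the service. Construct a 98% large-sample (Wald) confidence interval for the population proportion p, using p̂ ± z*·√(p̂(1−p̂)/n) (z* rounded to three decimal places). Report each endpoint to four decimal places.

(0.1969, 0.2447)

Sample proportion p̂ = 359/1626 = 0.22079.
Standard error of p̂: √(0.172040/1626) = √0.000105806 = 0.010286.
z* = 2.326 at the 98% level.
Margin of error: 2.326 × 0.010286 = 0.02393.
So the interval runs from 0.1969 to 0.2447.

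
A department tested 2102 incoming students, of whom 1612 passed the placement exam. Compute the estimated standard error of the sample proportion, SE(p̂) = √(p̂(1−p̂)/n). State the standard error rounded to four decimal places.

Sample proportion p̂ = 1612/2102 = 0.76689.
p̂(1−p̂) = 0.76689·0.23311 = 0.178770.
Dividing by n and taking the root: √0.000085048 = 0.0092.

SE = 0.0092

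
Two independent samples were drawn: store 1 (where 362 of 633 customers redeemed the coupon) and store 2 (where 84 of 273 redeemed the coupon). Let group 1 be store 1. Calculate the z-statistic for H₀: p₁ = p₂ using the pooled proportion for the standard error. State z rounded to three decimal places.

p̂₁ = 362/633 = 0.57188, p̂₂ = 84/273 = 0.30769.
Pooled p̂ = (362+84)/(633+273) = 446/906 = 0.49227.
Pooled SE = √[0.2499403·0.00524278] ≈ 0.036199.
z = 0.26419/0.036199 = 7.298.

z = 7.298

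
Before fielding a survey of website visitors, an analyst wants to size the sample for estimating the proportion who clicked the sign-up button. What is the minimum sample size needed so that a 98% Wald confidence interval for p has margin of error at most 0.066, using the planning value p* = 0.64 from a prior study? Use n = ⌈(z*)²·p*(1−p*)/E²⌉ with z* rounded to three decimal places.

z* = 2.326 at the 98% level.
p*(1−p*) = 0.2304.
(z*)²·p*(1−p*)/E² = 5.410276·0.2304/0.004356 = 286.163.
⌈286.163⌉ = 287.

n = 287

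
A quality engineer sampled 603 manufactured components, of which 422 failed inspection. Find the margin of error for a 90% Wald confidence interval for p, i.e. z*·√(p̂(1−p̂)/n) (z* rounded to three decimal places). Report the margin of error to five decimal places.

With x = 422 successes in n = 603, p̂ = 0.69983.
SE = √(p̂(1−p̂)/n) = √(0.210066/603) = 0.018665.
The 90% critical value is z* = 1.645.
ME = 1.645·0.018665 = 0.03070.

ME = 0.03070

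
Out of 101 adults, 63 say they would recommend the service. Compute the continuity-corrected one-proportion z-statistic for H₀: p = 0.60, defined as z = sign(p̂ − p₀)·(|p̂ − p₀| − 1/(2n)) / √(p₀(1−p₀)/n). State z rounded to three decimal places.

With x = 63 successes in n = 101, p̂ = 0.62376. p̂ − p₀ = 0.023762.
Continuity correction 1/(2n) = 1/202 = 0.004950.
Corrected numerator: |0.023762| − 0.004950 = 0.018812.
Null standard error: √(0.60·0.40/101) = √0.002376238 = 0.048747.
z = +0.018812/0.048747 = 0.386.

z = 0.386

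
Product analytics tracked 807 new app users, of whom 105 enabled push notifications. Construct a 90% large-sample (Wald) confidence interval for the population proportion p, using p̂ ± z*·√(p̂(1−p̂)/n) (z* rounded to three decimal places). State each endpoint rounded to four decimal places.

The sample proportion is 105/807 = 0.13011.
Standard error of p̂: √(0.113183/807) = √0.000140251 = 0.011843.
For 90% confidence, z* = 1.645.
Margin = 1.645·0.011843 = 0.01948.
CI: 0.13011 ± 0.01948 = (0.1106, 0.1496).

(0.1106, 0.1496)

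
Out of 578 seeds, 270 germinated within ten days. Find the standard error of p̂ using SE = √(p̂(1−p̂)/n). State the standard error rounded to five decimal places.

SE = 0.02075

With x = 270 successes in n = 578, p̂ = 0.46713.
p̂(1−p̂) = 0.46713·0.53287 = 0.248920.
SE = √(0.248920/578) = 0.02075.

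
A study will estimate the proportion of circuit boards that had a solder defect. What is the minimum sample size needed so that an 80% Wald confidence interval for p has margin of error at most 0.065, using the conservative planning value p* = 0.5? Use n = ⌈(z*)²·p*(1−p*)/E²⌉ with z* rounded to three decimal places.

The 80% critical value is z* = 1.282.
p*(1−p*) = 0.50·0.50 = 0.2500.
(z*)²·p*(1−p*)/E² = 1.643524·0.2500/0.004225 = 97.250.
Rounding up, n = 98.

n = 98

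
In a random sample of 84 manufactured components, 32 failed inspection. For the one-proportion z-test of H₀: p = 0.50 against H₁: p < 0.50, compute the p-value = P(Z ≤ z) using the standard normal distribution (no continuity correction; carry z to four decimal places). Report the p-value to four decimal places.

Sample proportion p̂ = 32/84 = 0.38095.
Null standard error: √(0.50·0.50/84) = √0.002976190 = 0.054554.
Test statistic (full precision, shown to 4 dp): z = (32/84 − 0.50)/SE₀ ≈ -2.1822.
p-value = P(Z ≤ z) with z = -2.1822 → 0.0145.

p-value = 0.0145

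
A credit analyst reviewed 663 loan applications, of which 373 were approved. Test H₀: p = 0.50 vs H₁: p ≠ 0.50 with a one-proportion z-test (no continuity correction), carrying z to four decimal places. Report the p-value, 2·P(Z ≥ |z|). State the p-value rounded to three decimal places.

p-value = 0.001

p̂ = 373/663 = 0.56259.
Null standard error: √(0.50·0.50/663) = √0.000377074 = 0.019418.
Test statistic (full precision, shown to 4 dp): z = (373/663 − 0.50)/SE₀ ≈ 3.2235.
From the standard normal, 2·P(Z ≥ |z|) = 0.001.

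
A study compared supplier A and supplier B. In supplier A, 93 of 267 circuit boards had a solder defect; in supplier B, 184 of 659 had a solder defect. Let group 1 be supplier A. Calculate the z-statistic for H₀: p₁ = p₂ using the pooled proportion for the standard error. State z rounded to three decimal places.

z = 2.080

p̂₁ = 93/267 = 0.34831, p̂₂ = 184/659 = 0.27921.
Pooled p̂ = (93+184)/(267+659) = 277/926 = 0.29914.
Pooled SE = √[0.2096537·0.00526277] ≈ 0.033217.
z = (p̂₁ − p̂₂)/SE = (0.34831 − 0.27921)/0.033217 = 0.06910/0.033217 = 2.080.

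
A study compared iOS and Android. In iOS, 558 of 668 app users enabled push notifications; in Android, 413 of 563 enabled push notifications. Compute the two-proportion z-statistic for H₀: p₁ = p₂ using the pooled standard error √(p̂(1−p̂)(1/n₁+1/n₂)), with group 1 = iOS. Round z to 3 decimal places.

p̂₁ = 558/668 = 0.83533, p̂₂ = 413/563 = 0.73357.
Pooling: p̂ = 971/1231 = 0.78879.
SE = √[p̂(1−p̂)(1/n₁+1/n₂)] = √[0.78879·0.21121·(1/668+1/563)] ≈ 0.023352.
z = 0.10176/0.023352 = 4.358.

z = 4.358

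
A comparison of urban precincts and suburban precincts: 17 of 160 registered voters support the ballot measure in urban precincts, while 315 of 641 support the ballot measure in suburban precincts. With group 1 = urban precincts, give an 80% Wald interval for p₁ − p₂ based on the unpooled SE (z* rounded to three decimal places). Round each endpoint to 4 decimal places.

(-0.4254, -0.3450)

p̂₁ = 0.10625, p̂₂ = 0.49142, so the observed difference is -0.38517.
SE = √(0.000593506 + 0.000389901) = √0.000983407 = 0.031359.
The 80% critical value is z* = 1.282. Margin = 1.282·0.031359 = 0.04020.
So the interval runs from -0.4254 to -0.3450.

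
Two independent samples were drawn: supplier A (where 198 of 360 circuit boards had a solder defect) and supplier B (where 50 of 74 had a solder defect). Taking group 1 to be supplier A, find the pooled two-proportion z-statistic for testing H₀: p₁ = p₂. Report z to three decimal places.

Sample proportions: p̂₁ = 198/360 = 0.55000 and p̂₂ = 50/74 = 0.67568.
Pooled p̂ = (198+50)/(360+74) = 248/434 = 0.57143.
Pooled SE = √[0.2448980·0.01629129] ≈ 0.063164.
z = -0.12568/0.063164 = -1.990.

z = -1.990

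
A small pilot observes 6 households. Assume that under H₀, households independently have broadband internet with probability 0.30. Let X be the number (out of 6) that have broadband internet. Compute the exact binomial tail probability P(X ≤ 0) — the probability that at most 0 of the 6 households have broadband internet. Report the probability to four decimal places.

X is binomial with n = 6 and p = 0.30.
P(X ≤ 0) = C(6,0)·0.30^0·0.70^6.
= 0.117649 = 0.1176.

P = 0.1176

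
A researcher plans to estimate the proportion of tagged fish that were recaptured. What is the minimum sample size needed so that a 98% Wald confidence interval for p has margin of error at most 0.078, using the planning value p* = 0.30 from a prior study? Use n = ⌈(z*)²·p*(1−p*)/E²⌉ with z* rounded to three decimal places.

n = 187

The 98% critical value is z* = 2.326.
p*(1−p*) = 0.2100.
(z*)²·p*(1−p*)/E² = 5.410276·0.2100/0.006084 = 186.745.
⌈186.745⌉ = 187.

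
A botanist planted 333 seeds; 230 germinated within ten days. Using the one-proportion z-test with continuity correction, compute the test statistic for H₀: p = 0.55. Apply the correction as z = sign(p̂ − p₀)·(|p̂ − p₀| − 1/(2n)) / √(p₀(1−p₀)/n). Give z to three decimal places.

Sample proportion p̂ = 230/333 = 0.69069. p̂ − p₀ = 0.140691.
Continuity correction 1/(2n) = 1/666 = 0.001502.
Corrected numerator: |0.140691| − 0.001502 = 0.139189.
SE₀ = √(0.55·0.45/333) = 0.027262.
z = (+)0.139189/0.027262 = 5.106.

z = 5.106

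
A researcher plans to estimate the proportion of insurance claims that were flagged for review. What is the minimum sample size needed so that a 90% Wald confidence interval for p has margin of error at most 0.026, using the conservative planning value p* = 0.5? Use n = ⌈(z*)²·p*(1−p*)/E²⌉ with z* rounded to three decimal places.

n = 1001

z* = 1.645 at the 90% level.
p*(1−p*) = 0.2500.
Required n before rounding: 2.706025 × 0.2500 / 0.026² = 1000.749.
⌈1000.749⌉ = 1001.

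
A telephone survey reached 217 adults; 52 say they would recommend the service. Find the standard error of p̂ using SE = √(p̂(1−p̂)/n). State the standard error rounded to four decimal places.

SE = 0.0290

p̂ = 52/217 = 0.23963.
p̂(1−p̂) = 0.182207.
SE = √(0.182207/217) = √0.000839664 = 0.0290.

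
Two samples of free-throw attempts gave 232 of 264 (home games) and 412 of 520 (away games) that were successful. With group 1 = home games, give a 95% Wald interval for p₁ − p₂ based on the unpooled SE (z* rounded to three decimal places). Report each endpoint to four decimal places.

(0.0339, 0.1391)

p̂₁ = 232/264 = 0.87879, p̂₂ = 412/520 = 0.79231; p̂₁ − p̂₂ = 0.08648.
Unpooled SE = √(p̂₁(1−p̂₁)/n₁ + p̂₂(1−p̂₂)/n₂) = √(0.000403484 + 0.000316454) = 0.026832.
z* = 1.960 at the 95% level. Margin of error = 0.05259.
So the interval runs from 0.0339 to 0.1391.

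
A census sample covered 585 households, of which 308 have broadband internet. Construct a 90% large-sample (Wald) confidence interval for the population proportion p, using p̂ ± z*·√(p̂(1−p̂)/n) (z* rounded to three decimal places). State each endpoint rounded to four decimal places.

With x = 308 successes in n = 585, p̂ = 0.52650.
SE = √(p̂(1−p̂)/n) = √(0.249298/585) = 0.020643.
For 90% confidence, z* = 1.645.
Margin = 1.645·0.020643 = 0.03396.
So the interval runs from 0.4925 to 0.5605.

(0.4925, 0.5605)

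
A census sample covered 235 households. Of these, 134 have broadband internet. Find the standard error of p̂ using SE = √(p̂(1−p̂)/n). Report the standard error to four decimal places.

SE = 0.0323

Sample proportion p̂ = 134/235 = 0.57021.
p̂(1−p̂) = 0.245071.
SE = √(0.245071/235) = 0.0323.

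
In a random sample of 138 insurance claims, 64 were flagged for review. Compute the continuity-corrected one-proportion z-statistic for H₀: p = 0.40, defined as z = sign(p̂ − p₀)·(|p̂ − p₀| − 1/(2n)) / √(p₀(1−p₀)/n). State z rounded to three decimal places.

z = 1.442

Sample proportion p̂ = 64/138 = 0.46377. p̂ − p₀ = 0.063768.
Continuity correction 1/(2n) = 1/276 = 0.003623.
Corrected numerator: |0.063768| − 0.003623 = 0.060145.
Under H₀, SE = √(p₀(1−p₀)/n) = √(0.40·0.60/138) = √0.001739130 = 0.041703.
z = (+)0.060145/0.041703 = 1.442.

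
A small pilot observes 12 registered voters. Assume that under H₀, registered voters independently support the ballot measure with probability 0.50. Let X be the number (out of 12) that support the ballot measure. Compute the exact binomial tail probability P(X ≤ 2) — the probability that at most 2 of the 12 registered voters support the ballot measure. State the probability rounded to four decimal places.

X ~ Binomial(n=12, p=0.50).
P(X ≤ 2) = C(12,0)·0.50^0·0.50^12 + C(12,1)·0.50^1·0.50^11 + C(12,2)·0.50^2·0.50^10.
= 0.000244 + 0.002930 + 0.016113 = 0.0193.

P = 0.0193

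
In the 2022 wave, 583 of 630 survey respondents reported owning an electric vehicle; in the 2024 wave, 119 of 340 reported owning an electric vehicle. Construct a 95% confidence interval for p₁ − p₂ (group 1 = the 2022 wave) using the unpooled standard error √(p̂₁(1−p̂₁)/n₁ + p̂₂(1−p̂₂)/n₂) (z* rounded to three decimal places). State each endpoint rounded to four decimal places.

p̂₁ = 0.92540, p̂₂ = 0.35000, so the observed difference is 0.57540.
Unpooled SE = √(p̂₁(1−p̂₁)/n₁ + p̂₂(1−p̂₂)/n₂) = √(0.000109583 + 0.000669118) = 0.027905.
The 95% critical value is z* = 1.960. Margin of error = 0.05469.
Interval: 0.57540 ± 0.05469 → (0.5207, 0.6301).

(0.5207, 0.6301)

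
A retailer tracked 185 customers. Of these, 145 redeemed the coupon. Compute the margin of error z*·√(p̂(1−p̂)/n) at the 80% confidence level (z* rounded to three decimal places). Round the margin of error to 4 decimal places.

ME = 0.0388

With x = 145 successes in n = 185, p̂ = 0.78378.
Standard error of p̂: √(0.169467/185) = √0.000916037 = 0.030266.
z* = 1.282 at the 80% level.
So ME = 0.0388.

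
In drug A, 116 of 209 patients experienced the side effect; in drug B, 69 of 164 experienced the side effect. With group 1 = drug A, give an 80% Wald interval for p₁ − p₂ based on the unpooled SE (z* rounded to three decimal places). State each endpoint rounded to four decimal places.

(0.0681, 0.2005)

p̂₁ = 116/209 = 0.55502, p̂₂ = 69/164 = 0.42073; p̂₁ − p̂₂ = 0.13429.
Unpooled SE = √(p̂₁(1−p̂₁)/n₁ + p̂₂(1−p̂₂)/n₂) = √(0.001181686 + 0.001486076) = 0.051650.
z* = 1.282 at the 80% level. Margin of error = 0.06622.
So the interval runs from 0.0681 to 0.2005.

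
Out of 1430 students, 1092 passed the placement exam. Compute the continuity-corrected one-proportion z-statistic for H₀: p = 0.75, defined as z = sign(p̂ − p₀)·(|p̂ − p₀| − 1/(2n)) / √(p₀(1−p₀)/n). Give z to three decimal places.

The sample proportion is 1092/1430 = 0.76364. p̂ − p₀ = 0.013636.
1/(2n) = 0.000350.
Corrected numerator: |0.013636| − 0.000350 = 0.013286.
SE₀ = √(0.75·0.25/1430) = 0.011451.
z = (+)0.013286/0.011451 = 1.160.

z = 1.160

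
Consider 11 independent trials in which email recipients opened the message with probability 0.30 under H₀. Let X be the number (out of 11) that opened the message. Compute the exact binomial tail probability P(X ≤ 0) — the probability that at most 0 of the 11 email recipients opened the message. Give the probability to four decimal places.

P = 0.0198

X is binomial with n = 11 and p = 0.30.
P(X ≤ 0) = C(11,0)·0.30^0·0.70^11.
= 0.019773 = 0.0198.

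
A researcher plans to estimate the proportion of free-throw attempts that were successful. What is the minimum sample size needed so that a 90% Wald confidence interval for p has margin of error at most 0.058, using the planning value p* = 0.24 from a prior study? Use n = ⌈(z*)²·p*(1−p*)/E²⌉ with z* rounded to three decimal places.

n = 147

z* = 1.645 at the 90% level.
p*(1−p*) = 0.1824.
Required n before rounding: 2.706025 × 0.1824 / 0.058² = 146.724.
⌈146.724⌉ = 147.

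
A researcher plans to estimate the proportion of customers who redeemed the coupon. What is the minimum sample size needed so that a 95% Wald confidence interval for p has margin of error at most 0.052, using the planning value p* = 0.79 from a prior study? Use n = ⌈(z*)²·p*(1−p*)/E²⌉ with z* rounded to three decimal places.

z* = 1.960 at the 95% level.
p*(1−p*) = 0.79·0.21 = 0.1659.
Required n before rounding: 3.841600 × 0.1659 / 0.052² = 235.696.
Rounding up, n = 236.

n = 236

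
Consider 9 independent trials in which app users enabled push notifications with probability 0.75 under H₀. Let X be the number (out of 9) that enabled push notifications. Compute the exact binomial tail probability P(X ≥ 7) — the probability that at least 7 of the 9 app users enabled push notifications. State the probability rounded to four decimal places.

P = 0.6007

X is binomial with n = 9 and p = 0.75.
P(X ≥ 7) = C(9,7)·0.75^7·0.25^2 + C(9,8)·0.75^8·0.25^1 + C(9,9)·0.75^9·0.25^0.
= 0.300339 + 0.225254 + 0.075085 = 0.6007.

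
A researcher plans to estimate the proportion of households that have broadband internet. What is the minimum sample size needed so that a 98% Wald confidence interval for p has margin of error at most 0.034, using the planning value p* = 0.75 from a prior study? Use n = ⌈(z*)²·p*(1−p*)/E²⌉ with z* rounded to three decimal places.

For 98% confidence, z* = 2.326.
p*(1−p*) = 0.1875.
Required n before rounding: 5.410276 × 0.1875 / 0.034² = 877.532.
⌈877.532⌉ = 878.

n = 878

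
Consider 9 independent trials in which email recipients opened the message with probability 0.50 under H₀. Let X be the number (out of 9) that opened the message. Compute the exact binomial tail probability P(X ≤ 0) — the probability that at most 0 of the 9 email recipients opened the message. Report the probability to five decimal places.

X ~ Binomial(n=9, p=0.50).
P(X ≤ 0) = C(9,0)·0.50^0·0.50^9.
= 0.001953 = 0.00195.

P = 0.00195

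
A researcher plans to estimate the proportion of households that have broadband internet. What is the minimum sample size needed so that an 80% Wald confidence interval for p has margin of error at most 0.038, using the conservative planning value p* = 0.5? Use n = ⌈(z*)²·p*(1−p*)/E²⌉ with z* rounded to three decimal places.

n = 285

The 80% critical value is z* = 1.282.
p*(1−p*) = 0.50·0.50 = 0.2500.
(z*)²·p*(1−p*)/E² = 1.643524·0.2500/0.001444 = 284.544.
⌈284.544⌉ = 285.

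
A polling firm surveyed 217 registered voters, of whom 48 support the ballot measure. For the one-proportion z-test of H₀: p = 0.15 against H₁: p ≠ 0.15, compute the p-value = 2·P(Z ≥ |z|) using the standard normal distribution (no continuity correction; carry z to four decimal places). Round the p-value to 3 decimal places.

Sample proportion p̂ = 48/217 = 0.22120.
Under H₀, SE = √(p₀(1−p₀)/n) = √(0.15·0.85/217) = √0.000587558 = 0.024240.
Test statistic (full precision, shown to 4 dp): z = (48/217 − 0.15)/SE₀ ≈ 2.9373.
From the standard normal, 2·P(Z ≥ |z|) = 0.003.

p-value = 0.003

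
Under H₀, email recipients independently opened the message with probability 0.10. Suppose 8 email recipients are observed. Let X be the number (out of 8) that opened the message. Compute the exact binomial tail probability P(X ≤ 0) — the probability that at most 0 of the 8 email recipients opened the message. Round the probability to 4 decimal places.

X is binomial with n = 8 and p = 0.10.
P(X ≤ 0) = C(8,0)·0.10^0·0.90^8.
= 0.430467 = 0.4305.

P = 0.4305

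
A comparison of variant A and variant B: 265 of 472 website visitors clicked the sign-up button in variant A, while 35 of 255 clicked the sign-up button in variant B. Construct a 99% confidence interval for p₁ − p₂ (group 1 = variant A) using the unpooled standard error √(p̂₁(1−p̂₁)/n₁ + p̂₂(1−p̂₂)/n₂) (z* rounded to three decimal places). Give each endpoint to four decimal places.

p̂₁ = 265/472 = 0.56144, p̂₂ = 35/255 = 0.13725; p̂₁ − p̂₂ = 0.42419.
Unpooled SE = √(p̂₁(1−p̂₁)/n₁ + p̂₂(1−p̂₂)/n₂) = √(0.000521663 + 0.000464376) = 0.031401.
The 99% critical value is z* = 2.576. Margin = 2.576·0.031401 = 0.08089.
CI: 0.42419 ± 0.08089 = (0.3433, 0.5051).

(0.3433, 0.5051)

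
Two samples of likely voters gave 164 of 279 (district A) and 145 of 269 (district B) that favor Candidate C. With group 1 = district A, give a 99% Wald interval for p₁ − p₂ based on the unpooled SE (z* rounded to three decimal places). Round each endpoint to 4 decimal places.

p̂₁ = 0.58781, p̂₂ = 0.53903, so the observed difference is 0.04878.
Unpooled SE = √(p̂₁(1−p̂₁)/n₁ + p̂₂(1−p̂₂)/n₂) = √(0.000868419 + 0.000923704) = 0.042333.
The 99% critical value is z* = 2.576. Margin = 2.576·0.042333 = 0.10905.
CI: 0.04878 ± 0.10905 = (-0.0603, 0.1578).

(-0.0603, 0.1578)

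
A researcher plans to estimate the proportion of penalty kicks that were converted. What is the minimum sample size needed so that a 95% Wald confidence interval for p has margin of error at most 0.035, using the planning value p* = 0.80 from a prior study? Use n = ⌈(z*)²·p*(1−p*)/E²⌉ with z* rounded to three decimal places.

n = 502

z* = 1.960 at the 95% level.
p*(1−p*) = 0.1600.
(z*)²·p*(1−p*)/E² = 3.841600·0.1600/0.001225 = 501.760.
⌈501.760⌉ = 502.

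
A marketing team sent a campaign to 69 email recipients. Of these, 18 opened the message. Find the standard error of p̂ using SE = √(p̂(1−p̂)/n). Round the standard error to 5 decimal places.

p̂ = 18/69 = 0.26087.
p̂(1−p̂) = 0.26087·0.73913 = 0.192817.
SE = √(0.192817/69) = 0.05286.

SE = 0.05286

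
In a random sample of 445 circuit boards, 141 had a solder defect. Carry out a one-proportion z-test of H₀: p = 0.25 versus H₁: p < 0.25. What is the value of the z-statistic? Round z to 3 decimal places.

z = 3.257

p̂ = 141/445 = 0.31685.
Under H₀, SE = √(p₀(1−p₀)/n) = √(0.25·0.75/445) = √0.000421348 = 0.020527.
z = (p̂ − p₀)/SE = (0.31685 − 0.25)/0.020527 = 3.257.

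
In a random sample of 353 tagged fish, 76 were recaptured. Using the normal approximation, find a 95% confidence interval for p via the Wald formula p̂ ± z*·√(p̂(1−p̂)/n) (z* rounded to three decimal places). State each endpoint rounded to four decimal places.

(0.1724, 0.2582)

p̂ = 76/353 = 0.21530.
SE = √(p̂(1−p̂)/n) = √(0.168944/353) = 0.021877.
The 95% critical value is z* = 1.960.
Margin of error: 1.960 × 0.021877 = 0.04288.
CI: 0.21530 ± 0.04288 = (0.1724, 0.2582).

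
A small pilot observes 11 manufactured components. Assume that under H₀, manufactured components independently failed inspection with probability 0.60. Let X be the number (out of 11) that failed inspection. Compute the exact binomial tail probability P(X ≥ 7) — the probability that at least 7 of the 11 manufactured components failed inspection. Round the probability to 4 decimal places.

X ~ Binomial(n=11, p=0.60).
P(X ≥ 7) = Σ_{j=7}^{11} C(11,j)·0.60^j·0.40^{11−j}.
= 0.236490 + 0.177367 + 0.088684 + 0.026605 + 0.003628 = 0.5328.

P = 0.5328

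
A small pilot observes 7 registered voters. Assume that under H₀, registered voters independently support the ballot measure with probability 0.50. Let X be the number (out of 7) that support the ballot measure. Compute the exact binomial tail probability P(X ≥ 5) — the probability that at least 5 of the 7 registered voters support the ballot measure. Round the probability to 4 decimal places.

P = 0.2266

X ~ Binomial(n=7, p=0.50).
P(X ≥ 5) = C(7,5)·0.50^5·0.50^2 + C(7,6)·0.50^6·0.50^1 + C(7,7)·0.50^7·0.50^0.
= 0.164062 + 0.054688 + 0.007812 = 0.2266.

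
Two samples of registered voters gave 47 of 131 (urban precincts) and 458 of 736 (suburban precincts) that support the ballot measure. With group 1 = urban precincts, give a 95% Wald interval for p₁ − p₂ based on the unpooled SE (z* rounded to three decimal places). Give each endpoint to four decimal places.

p̂₁ = 47/131 = 0.35878, p̂₂ = 458/736 = 0.62228; p̂₁ − p̂₂ = -0.26350.
SE = √(0.001756157 + 0.000319357) = √0.002075514 = 0.045558.
The 95% critical value is z* = 1.960. Margin = 1.960·0.045558 = 0.08929.
So the interval runs from -0.3528 to -0.1742.

(-0.3528, -0.1742)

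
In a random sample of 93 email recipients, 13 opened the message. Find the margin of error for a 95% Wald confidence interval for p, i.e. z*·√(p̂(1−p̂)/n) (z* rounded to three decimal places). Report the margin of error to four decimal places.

ME = 0.0705

p̂ = 13/93 = 0.13978.
SE(p̂) = √(0.13978·0.86022/93) = 0.035958.
The 95% critical value is z* = 1.960.
ME = 1.960·0.035958 = 0.0705.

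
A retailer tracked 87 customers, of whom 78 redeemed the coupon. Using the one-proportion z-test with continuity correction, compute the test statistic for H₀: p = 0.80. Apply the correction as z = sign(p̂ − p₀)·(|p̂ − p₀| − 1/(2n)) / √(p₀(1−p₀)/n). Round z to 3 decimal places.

z = 2.117

With x = 78 successes in n = 87, p̂ = 0.89655. p̂ − p₀ = 0.096552.
1/(2n) = 0.005747.
Corrected numerator: |0.096552| − 0.005747 = 0.090805.
SE₀ = √(0.80·0.20/87) = 0.042885.
z = (+)0.090805/0.042885 = 2.117.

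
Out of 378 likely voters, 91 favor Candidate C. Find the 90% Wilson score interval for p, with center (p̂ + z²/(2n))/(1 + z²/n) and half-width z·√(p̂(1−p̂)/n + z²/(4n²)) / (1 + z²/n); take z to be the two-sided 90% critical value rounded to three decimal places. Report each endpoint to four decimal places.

Here p̂ = 91/378 = 0.24074 and z = 1.645 (z² = 2.706025).
1 + z²/n = 1.007159.
Center = (0.24074 + 0.003579)/1.007159 = 0.24258.
Radicand: p̂(1−p̂)/n + z²/(4n²) = 0.000483557 + 0.000004735 = 0.000488292.
Half-width = z·√(radicand)/denom = 1.645·0.022097/1.007159 = 0.03609.
Interval: 0.24258 ± 0.03609 → (0.2065, 0.2787).

(0.2065, 0.2787)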